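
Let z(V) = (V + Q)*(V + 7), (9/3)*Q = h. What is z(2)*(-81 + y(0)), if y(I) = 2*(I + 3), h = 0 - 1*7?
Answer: 225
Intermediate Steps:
h = -7 (h = 0 - 7 = -7)
Q = -7/3 (Q = (⅓)*(-7) = -7/3 ≈ -2.3333)
y(I) = 6 + 2*I (y(I) = 2*(3 + I) = 6 + 2*I)
z(V) = (7 + V)*(-7/3 + V) (z(V) = (V - 7/3)*(V + 7) = (-7/3 + V)*(7 + V) = (7 + V)*(-7/3 + V))
z(2)*(-81 + y(0)) = (-49/3 + 2² + (14/3)*2)*(-81 + (6 + 2*0)) = (-49/3 + 4 + 28/3)*(-81 + (6 + 0)) = -3*(-81 + 6) = -3*(-75) = 225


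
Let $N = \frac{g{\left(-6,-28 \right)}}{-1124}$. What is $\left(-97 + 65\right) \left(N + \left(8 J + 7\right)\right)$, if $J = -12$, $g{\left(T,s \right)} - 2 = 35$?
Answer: $\frac{800584}{281} \approx 2849.1$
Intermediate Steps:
$g{\left(T,s \right)} = 37$ ($g{\left(T,s \right)} = 2 + 35 = 37$)
$N = - \frac{37}{1124}$ ($N = \frac{37}{-1124} = 37 \left(- \frac{1}{1124}\right) = - \frac{37}{1124} \approx -0.032918$)
$\left(-97 + 65\right) \left(N + \left(8 J + 7\right)\right) = \left(-97 + 65\right) \left(- \frac{37}{1124} + \left(8 \left(-12\right) + 7\right)\right) = - 32 \left(- \frac{37}{1124} + \left(-96 + 7\right)\right) = - 32 \left(- \frac{37}{1124} - 89\right) = \left(-32\right) \left(- \frac{100073}{1124}\right) = \frac{800584}{281}$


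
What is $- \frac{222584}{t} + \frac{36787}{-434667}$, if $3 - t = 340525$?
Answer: $\frac{42111568357}{74006838087} \approx 0.56902$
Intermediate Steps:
$t = -340522$ ($t = 3 - 340525 = -340522$)
$- \frac{222584}{t} + \frac{36787}{-434667} = - \frac{222584}{-340522} + \frac{36787}{-434667} = \left(-222584\right) \left(- \frac{1}{340522}\right) + 36787 \left(- \frac{1}{434667}\right) = \frac{111292}{170261} - \frac{36787}{434667} = \frac{42111568357}{74006838087}$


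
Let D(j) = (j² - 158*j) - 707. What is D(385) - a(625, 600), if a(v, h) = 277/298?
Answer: 25832747/298 ≈ 86687.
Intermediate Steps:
a(v, h) = 277/298 (a(v, h) = 277*(1/298) = 277/298)
D(j) = -707 + j² - 158*j
D(385) - a(625, 600) = (-707 + 385² - 158*385) - 1*277/298 = (-707 + 148225 - 60830) - 277/298 = 86688 - 277/298 = 25832747/298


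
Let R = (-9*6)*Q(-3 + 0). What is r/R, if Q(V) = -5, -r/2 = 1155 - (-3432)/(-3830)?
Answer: -736703/86175 ≈ -8.5489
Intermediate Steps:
r = -4420218/1915 (r = -2*(1155 - (-3432)/(-3830)) = -2*(1155 - (-3432)*(-1)/3830) = -2*(1155 - 1*1716/1915) = -2*(1155 - 1716/1915) = -2*2210109/1915 = -4420218/1915 ≈ -2308.2)
R = 270 (R = -9*6*(-5) = -54*(-5) = 270)
r/R = -4420218/1915/270 = -4420218/1915*1/270 = -736703/86175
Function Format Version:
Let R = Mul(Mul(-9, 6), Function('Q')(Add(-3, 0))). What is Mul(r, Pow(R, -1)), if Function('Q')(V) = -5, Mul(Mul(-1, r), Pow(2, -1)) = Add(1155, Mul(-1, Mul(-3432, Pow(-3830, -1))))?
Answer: Rational(-736703, 86175) ≈ -8.5489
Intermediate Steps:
r = Rational(-4420218, 1915) (r = Mul(-2, Add(1155, Mul(-1, Mul(-3432, Pow(-3830, -1))))) = Mul(-2, Add(1155, Mul(-1, Mul(-3432, Rational(-1, 3830))))) = Mul(-2, Add(1155, Mul(-1, Rational(1716, 1915)))) = Mul(-2, Add(1155, Rational(-1716, 1915))) = Mul(-2, Rational(2210109, 1915)) = Rational(-4420218, 1915) ≈ -2308.2)
R = 270 (R = Mul(Mul(-9, 6), -5) = Mul(-54, -5) = 270)
Mul(r, Pow(R, -1)) = Mul(Rational(-4420218, 1915), Pow(270, -1)) = Mul(Rational(-4420218, 1915), Rational(1, 270)) = Rational(-736703, 86175)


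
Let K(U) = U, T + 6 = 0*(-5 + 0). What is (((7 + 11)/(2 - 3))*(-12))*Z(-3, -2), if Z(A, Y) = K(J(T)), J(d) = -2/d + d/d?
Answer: 288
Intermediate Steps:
T = -6 (T = -6 + 0*(-5 + 0) = -6 + 0*(-5) = -6 + 0 = -6)
J(d) = 1 - 2/d (J(d) = -2/d + 1 = 1 - 2/d)
Z(A, Y) = 4/3 (Z(A, Y) = (-2 - 6)/(-6) = -1/6*(-8) = 4/3)
(((7 + 11)/(2 - 3))*(-12))*Z(-3, -2) = (((7 + 11)/(2 - 3))*(-12))*(4/3) = ((18/(-1))*(-12))*(4/3) = ((18*(-1))*(-12))*(4/3) = -18*(-12)*(4/3) = 216*(4/3) = 288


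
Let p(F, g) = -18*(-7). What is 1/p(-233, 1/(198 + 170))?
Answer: 1/126 ≈ 0.0079365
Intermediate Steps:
p(F, g) = 126
1/p(-233, 1/(198 + 170)) = 1/126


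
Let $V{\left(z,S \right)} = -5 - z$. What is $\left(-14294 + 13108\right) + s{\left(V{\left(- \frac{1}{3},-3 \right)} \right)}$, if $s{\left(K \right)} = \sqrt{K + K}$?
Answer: $-1186 + \frac{2 i \sqrt{21}}{3} \approx -1186.0 + 3.055 i$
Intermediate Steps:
$s{\left(K \right)} = \sqrt{2} \sqrt{K}$ ($s{\left(K \right)} = \sqrt{2 K} = \sqrt{2} \sqrt{K}$)
$\left(-14294 + 13108\right) + s{\left(V{\left(- \frac{1}{3},-3 \right)} \right)} = \left(-14294 + 13108\right) + \sqrt{2} \sqrt{-5 - - \frac{1}{3}} = -1186 + \sqrt{2} \sqrt{-5 - \left(-1\right) \frac{1}{3}} = -1186 + \sqrt{2} \sqrt{-5 - - \frac{1}{3}} = -1186 + \sqrt{2} \sqrt{-5 + \frac{1}{3}} = -1186 + \sqrt{2} \sqrt{- \frac{14}{3}} = -1186 + \sqrt{2} \frac{i \sqrt{42}}{3} = -1186 + \frac{2 i \sqrt{21}}{3}$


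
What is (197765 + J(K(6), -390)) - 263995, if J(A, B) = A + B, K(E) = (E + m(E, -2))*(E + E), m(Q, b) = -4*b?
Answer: -66452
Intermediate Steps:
K(E) = 2*E*(8 + E) (K(E) = (E - 4*(-2))*(E + E) = (E + 8)*(2*E) = (8 + E)*(2*E) = 2*E*(8 + E))
(197765 + J(K(6), -390)) - 263995 = (197765 + (2*6*(8 + 6) - 390)) - 263995 = (197765 + (2*6*14 - 390)) - 263995 = (197765 + (168 - 390)) - 263995 = (197765 - 222) - 263995 = 197543 - 263995 = -66452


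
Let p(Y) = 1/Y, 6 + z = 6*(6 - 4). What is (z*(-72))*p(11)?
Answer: -432/11 ≈ -39.273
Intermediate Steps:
z = 6 (z = -6 + 6*(6 - 4) = -6 + 6*2 = -6 + 12 = 6)
(z*(-72))*p(11) = (6*(-72))/11 = -432*1/11 = -432/11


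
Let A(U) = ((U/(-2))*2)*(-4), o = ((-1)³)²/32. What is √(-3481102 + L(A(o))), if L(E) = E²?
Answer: 3*I*√24754503/8 ≈ 1865.8*I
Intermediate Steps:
o = 1/32 (o = (-1)²*(1/32) = 1*(1/32) = 1/32 ≈ 0.031250)
A(U) = 4*U (A(U) = ((U*(-½))*2)*(-4) = (-U/2*2)*(-4) = -U*(-4) = 4*U)
√(-3481102 + L(A(o))) = √(-3481102 + (4*(1/32))²) = √(-3481102 + (⅛)²) = √(-3481102 + 1/64) = √(-222790527/64) = 3*I*√24754503/8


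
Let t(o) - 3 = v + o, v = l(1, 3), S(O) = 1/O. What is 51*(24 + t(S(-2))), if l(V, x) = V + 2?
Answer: 3009/2 ≈ 1504.5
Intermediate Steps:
l(V, x) = 2 + V
v = 3 (v = 2 + 1 = 3)
t(o) = 6 + o (t(o) = 3 + (3 + o) = 6 + o)
51*(24 + t(S(-2))) = 51*(24 + (6 + 1/(-2))) = 51*(24 + (6 - 1/2)) = 51*(24 + 11/2) = 51*(59/2) = 3009/2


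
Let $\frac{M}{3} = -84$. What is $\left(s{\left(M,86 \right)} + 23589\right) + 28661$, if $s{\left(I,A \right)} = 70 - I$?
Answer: $52572$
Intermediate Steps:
$M = -252$ ($M = 3 \left(-84\right) = -252$)
$\left(s{\left(M,86 \right)} + 23589\right) + 28661 = \left(\left(70 - -252\right) + 23589\right) + 28661 = \left(\left(70 + 252\right) + 23589\right) + 28661 = \left(322 + 23589\right) + 28661 = 23911 + 28661 = 52572$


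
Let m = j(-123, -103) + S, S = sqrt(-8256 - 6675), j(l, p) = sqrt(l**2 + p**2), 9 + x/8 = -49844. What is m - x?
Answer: 398824 + sqrt(25738) + 3*I*sqrt(1659) ≈ 3.9898e+5 + 122.19*I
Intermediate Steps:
x = -398824 (x = -72 + 8*(-49844) = -72 - 398752 = -398824)
S = 3*I*sqrt(1659) (S = sqrt(-14931) = 3*I*sqrt(1659) ≈ 122.19*I)
m = sqrt(25738) + 3*I*sqrt(1659) (m = sqrt((-123)**2 + (-103)**2) + 3*I*sqrt(1659) = sqrt(15129 + 10609) + 3*I*sqrt(1659) = sqrt(25738) + 3*I*sqrt(1659) ≈ 160.43 + 122.19*I)
m - x = (sqrt(25738) + 3*I*sqrt(1659)) - 1*(-398824) = (sqrt(25738) + 3*I*sqrt(1659)) + 398824 = 398824 + sqrt(25738) + 3*I*sqrt(1659)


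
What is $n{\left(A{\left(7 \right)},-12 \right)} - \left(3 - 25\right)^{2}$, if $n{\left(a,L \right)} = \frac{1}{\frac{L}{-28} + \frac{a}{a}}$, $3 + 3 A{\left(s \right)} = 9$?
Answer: $- \frac{4833}{10} \approx -483.3$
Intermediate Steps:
$A{\left(s \right)} = 2$ ($A{\left(s \right)} = -1 + \frac{1}{3} \cdot 9 = -1 + 3 = 2$)
$n{\left(a,L \right)} = \frac{1}{1 - \frac{L}{28}}$ ($n{\left(a,L \right)} = \frac{1}{L \left(- \frac{1}{28}\right) + 1} = \frac{1}{- \frac{L}{28} + 1} = \frac{1}{1 - \frac{L}{28}}$)
$n{\left(A{\left(7 \right)},-12 \right)} - \left(3 - 25\right)^{2} = - \frac{28}{-28 - 12} - \left(3 - 25\right)^{2} = - \frac{28}{-40} - \left(-22\right)^{2} = \left(-28\right) \left(- \frac{1}{40}\right) - 484 = \frac{7}{10} - 484 = - \frac{4833}{10}$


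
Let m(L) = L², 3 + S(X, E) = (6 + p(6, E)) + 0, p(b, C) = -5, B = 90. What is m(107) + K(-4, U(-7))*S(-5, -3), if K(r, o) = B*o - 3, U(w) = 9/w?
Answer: 81805/7 ≈ 11686.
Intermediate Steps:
K(r, o) = -3 + 90*o (K(r, o) = 90*o - 3 = -3 + 90*o)
S(X, E) = -2 (S(X, E) = -3 + ((6 - 5) + 0) = -3 + (1 + 0) = -3 + 1 = -2)
m(107) + K(-4, U(-7))*S(-5, -3) = 107² + (-3 + 90*(9/(-7)))*(-2) = 11449 + (-3 + 90*(9*(-⅐)))*(-2) = 11449 + (-3 + 90*(-9/7))*(-2) = 11449 + (-3 - 810/7)*(-2) = 11449 - 831/7*(-2) = 11449 + 1662/7 = 81805/7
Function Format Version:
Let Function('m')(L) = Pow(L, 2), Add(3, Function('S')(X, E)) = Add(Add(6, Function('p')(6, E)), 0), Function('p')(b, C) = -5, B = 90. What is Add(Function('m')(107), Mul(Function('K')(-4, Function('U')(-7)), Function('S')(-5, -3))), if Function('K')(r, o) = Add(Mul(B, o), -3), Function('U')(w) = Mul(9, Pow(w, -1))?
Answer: Rational(81805, 7) ≈ 11686.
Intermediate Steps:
Function('K')(r, o) = Add(-3, Mul(90, o)) (Function('K')(r, o) = Add(Mul(90, o), -3) = Add(-3, Mul(90, o)))
Function('S')(X, E) = -2 (Function('S')(X, E) = Add(-3, Add(Add(6, -5), 0)) = Add(-3, Add(1, 0)) = Add(-3, 1) = -2)
Add(Function('m')(107), Mul(Function('K')(-4, Function('U')(-7)), Function('S')(-5, -3))) = Add(Pow(107, 2), Mul(Add(-3, Mul(90, Mul(9, Pow(-7, -1)))), -2)) = Add(11449, Mul(Add(-3, Mul(90, Mul(9, Rational(-1, 7)))), -2)) = Add(11449, Mul(Add(-3, Mul(90, Rational(-9, 7))), -2)) = Add(11449, Mul(Add(-3, Rational(-810, 7)), -2)) = Add(11449, Mul(Rational(-831, 7), -2)) = Add(11449, Rational(1662, 7)) = Rational(81805, 7)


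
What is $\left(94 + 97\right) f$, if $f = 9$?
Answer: $1719$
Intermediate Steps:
$\left(94 + 97\right) f = \left(94 + 97\right) 9 = 191 \cdot 9 = 1719$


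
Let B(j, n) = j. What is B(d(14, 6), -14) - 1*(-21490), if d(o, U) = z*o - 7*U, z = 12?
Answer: 21616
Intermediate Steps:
d(o, U) = -7*U + 12*o (d(o, U) = 12*o - 7*U = -7*U + 12*o)
B(d(14, 6), -14) - 1*(-21490) = (-7*6 + 12*14) - 1*(-21490) = (-42 + 168) + 21490 = 126 + 21490 = 21616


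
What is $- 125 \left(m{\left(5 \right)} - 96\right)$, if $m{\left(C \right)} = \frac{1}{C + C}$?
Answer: $\frac{23975}{2} \approx 11988.0$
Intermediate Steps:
$m{\left(C \right)} = \frac{1}{2 C}$
$- 125 \left(m{\left(5 \right)} - 96\right) = - 125 \left(\frac{1}{2 \cdot 5} - 96\right) = - 125 \left(\frac{1}{2} \cdot \frac{1}{5} - 96\right) = - 125 \left(\frac{1}{10} - 96\right) = \left(-125\right) \left(- \frac{959}{10}\right) = \frac{23975}{2}$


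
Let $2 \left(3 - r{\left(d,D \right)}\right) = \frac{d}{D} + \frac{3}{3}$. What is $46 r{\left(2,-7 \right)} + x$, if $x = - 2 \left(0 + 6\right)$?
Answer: $\frac{767}{7} \approx 109.57$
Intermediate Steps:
$x = -12$ ($x = \left(-2\right) 6 = -12$)
$r{\left(d,D \right)} = \frac{5}{2} - \frac{d}{2 D}$ ($r{\left(d,D \right)} = 3 - \frac{\frac{d}{D} + \frac{3}{3}}{2} = 3 - \frac{\frac{d}{D} + 3 \cdot \frac{1}{3}}{2} = 3 - \frac{\frac{d}{D} + 1}{2} = 3 - \frac{1 + \frac{d}{D}}{2} = 3 - \left(\frac{1}{2} + \frac{d}{2 D}\right) = \frac{5}{2} - \frac{d}{2 D}$)
$46 r{\left(2,-7 \right)} + x = 46 \frac{\left(-1\right) 2 + 5 \left(-7\right)}{2 \left(-7\right)} - 12 = 46 \cdot \frac{1}{2} \left(- \frac{1}{7}\right) \left(-2 - 35\right) - 12 = 46 \cdot \frac{1}{2} \left(- \frac{1}{7}\right) \left(-37\right) - 12 = 46 \cdot \frac{37}{14} - 12 = \frac{851}{7} - 12 = \frac{767}{7}$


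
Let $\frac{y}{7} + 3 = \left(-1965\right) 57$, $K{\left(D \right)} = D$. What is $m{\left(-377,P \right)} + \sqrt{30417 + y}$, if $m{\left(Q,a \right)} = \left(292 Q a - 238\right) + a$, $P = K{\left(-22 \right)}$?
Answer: $2421588 + i \sqrt{753639} \approx 2.4216 \cdot 10^{6} + 868.12 i$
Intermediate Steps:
$P = -22$
$m{\left(Q,a \right)} = -238 + a + 292 Q a$ ($m{\left(Q,a \right)} = \left(292 Q a - 238\right) + a = \left(-238 + 292 Q a\right) + a = -238 + a + 292 Q a$)
$y = -784056$ ($y = -21 + 7 \left(\left(-1965\right) 57\right) = -21 + 7 \left(-112005\right) = -21 - 784035 = -784056$)
$m{\left(-377,P \right)} + \sqrt{30417 + y} = \left(-238 - 22 + 292 \left(-377\right) \left(-22\right)\right) + \sqrt{30417 - 784056} = \left(-238 - 22 + 2421848\right) + \sqrt{-753639} = 2421588 + i \sqrt{753639}$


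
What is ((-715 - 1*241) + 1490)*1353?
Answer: 722502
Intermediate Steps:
((-715 - 1*241) + 1490)*1353 = ((-715 - 241) + 1490)*1353 = (-956 + 1490)*1353 = 534*1353 = 722502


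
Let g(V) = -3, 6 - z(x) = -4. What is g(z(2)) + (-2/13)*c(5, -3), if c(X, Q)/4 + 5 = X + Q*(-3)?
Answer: -111/13 ≈ -8.5385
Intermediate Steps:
z(x) = 10 (z(x) = 6 - 1*(-4) = 6 + 4 = 10)
c(X, Q) = -20 - 12*Q + 4*X (c(X, Q) = -20 + 4*(X + Q*(-3)) = -20 + 4*(X - 3*Q) = -20 + (-12*Q + 4*X) = -20 - 12*Q + 4*X)
g(z(2)) + (-2/13)*c(5, -3) = -3 + (-2/13)*(-20 - 12*(-3) + 4*5) = -3 + (-2*1/13)*(-20 + 36 + 20) = -3 - 2/13*36 = -3 - 72/13 = -111/13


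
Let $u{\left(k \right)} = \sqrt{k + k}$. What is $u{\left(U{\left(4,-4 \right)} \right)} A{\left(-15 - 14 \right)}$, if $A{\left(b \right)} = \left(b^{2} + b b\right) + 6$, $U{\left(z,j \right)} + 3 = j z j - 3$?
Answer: $3376 \sqrt{29} \approx 18180.0$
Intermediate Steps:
$U{\left(z,j \right)} = -6 + z j^{2}$ ($U{\left(z,j \right)} = -3 + \left(j z j - 3\right) = -3 + \left(z j^{2} - 3\right) = -3 + \left(-3 + z j^{2}\right) = -6 + z j^{2}$)
$A{\left(b \right)} = 6 + 2 b^{2}$ ($A{\left(b \right)} = \left(b^{2} + b^{2}\right) + 6 = 2 b^{2} + 6 = 6 + 2 b^{2}$)
$u{\left(k \right)} = \sqrt{2} \sqrt{k}$ ($u{\left(k \right)} = \sqrt{2 k} = \sqrt{2} \sqrt{k}$)
$u{\left(U{\left(4,-4 \right)} \right)} A{\left(-15 - 14 \right)} = \sqrt{2} \sqrt{-6 + 4 \left(-4\right)^{2}} \left(6 + 2 \left(-15 - 14\right)^{2}\right) = \sqrt{2} \sqrt{-6 + 4 \cdot 16} \left(6 + 2 \left(-15 - 14\right)^{2}\right) = \sqrt{2} \sqrt{-6 + 64} \left(6 + 2 \left(-29\right)^{2}\right) = \sqrt{2} \sqrt{58} \left(6 + 2 \cdot 841\right) = 2 \sqrt{29} \left(6 + 1682\right) = 2 \sqrt{29} \cdot 1688 = 3376 \sqrt{29}$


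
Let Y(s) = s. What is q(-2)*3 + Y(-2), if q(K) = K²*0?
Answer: -2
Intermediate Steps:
q(K) = 0
q(-2)*3 + Y(-2) = 0*3 - 2 = 0 - 2 = -2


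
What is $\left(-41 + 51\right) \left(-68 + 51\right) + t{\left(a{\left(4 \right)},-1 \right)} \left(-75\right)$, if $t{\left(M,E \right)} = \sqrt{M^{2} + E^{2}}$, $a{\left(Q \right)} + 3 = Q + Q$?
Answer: $-170 - 75 \sqrt{26} \approx -552.43$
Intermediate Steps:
$a{\left(Q \right)} = -3 + 2 Q$ ($a{\left(Q \right)} = -3 + \left(Q + Q\right) = -3 + 2 Q$)
$t{\left(M,E \right)} = \sqrt{E^{2} + M^{2}}$
$\left(-41 + 51\right) \left(-68 + 51\right) + t{\left(a{\left(4 \right)},-1 \right)} \left(-75\right) = \left(-41 + 51\right) \left(-68 + 51\right) + \sqrt{\left(-1\right)^{2} + \left(-3 + 2 \cdot 4\right)^{2}} \left(-75\right) = 10 \left(-17\right) + \sqrt{1 + \left(-3 + 8\right)^{2}} \left(-75\right) = -170 + \sqrt{1 + 5^{2}} \left(-75\right) = -170 + \sqrt{1 + 25} \left(-75\right) = -170 + \sqrt{26} \left(-75\right) = -170 - 75 \sqrt{26}$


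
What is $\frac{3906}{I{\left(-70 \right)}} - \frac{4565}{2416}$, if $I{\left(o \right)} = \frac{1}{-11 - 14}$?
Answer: $- \frac{235926965}{2416} \approx -97652.0$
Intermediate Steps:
$I{\left(o \right)} = - \frac{1}{25}$ ($I{\left(o \right)} = \frac{1}{-25} = - \frac{1}{25}$)
$\frac{3906}{I{\left(-70 \right)}} - \frac{4565}{2416} = \frac{3906}{- \frac{1}{25}} - \frac{4565}{2416} = 3906 \left(-25\right) - \frac{4565}{2416} = -97650 - \frac{4565}{2416} = - \frac{235926965}{2416}$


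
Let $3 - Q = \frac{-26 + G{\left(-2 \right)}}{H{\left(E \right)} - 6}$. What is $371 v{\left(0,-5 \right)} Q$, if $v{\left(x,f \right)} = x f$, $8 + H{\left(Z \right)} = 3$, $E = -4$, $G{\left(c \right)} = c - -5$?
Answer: $0$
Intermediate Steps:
$G{\left(c \right)} = 5 + c$ ($G{\left(c \right)} = c + 5 = 5 + c$)
$H{\left(Z \right)} = -5$ ($H{\left(Z \right)} = -8 + 3 = -5$)
$Q = \frac{10}{11}$ ($Q = 3 - \frac{-26 + \left(5 - 2\right)}{-5 - 6} = 3 - \frac{-26 + 3}{-11} = 3 - \left(-23\right) \left(- \frac{1}{11}\right) = 3 - \frac{23}{11} = \frac{10}{11} \approx 0.90909$)
$v{\left(x,f \right)} = f x$
$371 v{\left(0,-5 \right)} Q = 371 \left(-5\right) 0 \cdot \frac{10}{11} = 371 \cdot 0 \cdot \frac{10}{11} = 371 \cdot 0 = 0$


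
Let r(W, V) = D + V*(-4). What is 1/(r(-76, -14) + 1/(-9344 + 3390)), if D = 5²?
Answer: 5954/482273 ≈ 0.012346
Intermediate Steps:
D = 25
r(W, V) = 25 - 4*V (r(W, V) = 25 + V*(-4) = 25 - 4*V)
1/(r(-76, -14) + 1/(-9344 + 3390)) = 1/((25 - 4*(-14)) + 1/(-9344 + 3390)) = 1/((25 + 56) + 1/(-5954)) = 1/(81 - 1/5954) = 1/(482273/5954) = 5954/482273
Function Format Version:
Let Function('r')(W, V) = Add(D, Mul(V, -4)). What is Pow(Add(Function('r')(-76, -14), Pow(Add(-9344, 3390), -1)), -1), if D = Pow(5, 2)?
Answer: Rational(5954, 482273) ≈ 0.012346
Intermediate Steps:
D = 25
Function('r')(W, V) = Add(25, Mul(-4, V)) (Function('r')(W, V) = Add(25, Mul(V, -4)) = Add(25, Mul(-4, V)))
Pow(Add(Function('r')(-76, -14), Pow(Add(-9344, 3390), -1)), -1) = Pow(Add(Add(25, Mul(-4, -14)), Pow(Add(-9344, 3390), -1)), -1) = Pow(Add(Add(25, 56), Pow(-5954, -1)), -1) = Pow(Add(81, Rational(-1, 5954)), -1) = Pow(Rational(482273, 5954), -1) = Rational(5954, 482273)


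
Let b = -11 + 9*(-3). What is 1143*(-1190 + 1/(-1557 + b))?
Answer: -2169472293/1595 ≈ -1.3602e+6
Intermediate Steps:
b = -38 (b = -11 - 27 = -38)
1143*(-1190 + 1/(-1557 + b)) = 1143*(-1190 + 1/(-1557 - 38)) = 1143*(-1190 + 1/(-1595)) = 1143*(-1190 - 1/1595) = 1143*(-1898051/1595) = -2169472293/1595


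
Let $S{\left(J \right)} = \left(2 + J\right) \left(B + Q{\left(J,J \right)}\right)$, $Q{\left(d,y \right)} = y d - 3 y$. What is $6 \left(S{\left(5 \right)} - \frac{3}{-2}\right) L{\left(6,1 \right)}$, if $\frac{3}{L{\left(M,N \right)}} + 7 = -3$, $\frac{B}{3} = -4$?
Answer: $\frac{45}{2} \approx 22.5$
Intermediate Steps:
$Q{\left(d,y \right)} = - 3 y + d y$ ($Q{\left(d,y \right)} = d y - 3 y = - 3 y + d y$)
$B = -12$ ($B = 3 \left(-4\right) = -12$)
$L{\left(M,N \right)} = - \frac{3}{10}$ ($L{\left(M,N \right)} = \frac{3}{-7 - 3} = \frac{3}{-10} = 3 \left(- \frac{1}{10}\right) = - \frac{3}{10}$)
$S{\left(J \right)} = \left(-12 + J \left(-3 + J\right)\right) \left(2 + J\right)$ ($S{\left(J \right)} = \left(2 + J\right) \left(-12 + J \left(-3 + J\right)\right) = \left(-12 + J \left(-3 + J\right)\right) \left(2 + J\right)$)
$6 \left(S{\left(5 \right)} - \frac{3}{-2}\right) L{\left(6,1 \right)} = 6 \left(\left(-24 + 5^{3} - 5^{2} - 90\right) - \frac{3}{-2}\right) \left(- \frac{3}{10}\right) = 6 \left(\left(-24 + 125 - 25 - 90\right) - 3 \left(- \frac{1}{2}\right)\right) \left(- \frac{3}{10}\right) = 6 \left(\left(-24 + 125 - 25 - 90\right) - - \frac{3}{2}\right) \left(- \frac{3}{10}\right) = 6 \left(-14 + \frac{3}{2}\right) \left(- \frac{3}{10}\right) = 6 \left(- \frac{25}{2}\right) \left(- \frac{3}{10}\right) = \left(-75\right) \left(- \frac{3}{10}\right) = \frac{45}{2}$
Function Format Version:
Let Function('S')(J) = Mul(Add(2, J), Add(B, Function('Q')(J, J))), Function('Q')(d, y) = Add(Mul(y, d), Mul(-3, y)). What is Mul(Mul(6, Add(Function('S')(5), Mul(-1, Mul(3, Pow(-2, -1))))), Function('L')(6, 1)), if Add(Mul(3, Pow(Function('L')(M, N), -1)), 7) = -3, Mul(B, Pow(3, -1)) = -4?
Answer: Rational(45, 2) ≈ 22.500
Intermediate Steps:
Function('Q')(d, y) = Add(Mul(-3, y), Mul(d, y)) (Function('Q')(d, y) = Add(Mul(d, y), Mul(-3, y)) = Add(Mul(-3, y), Mul(d, y)))
B = -12 (B = Mul(3, -4) = -12)
Function('L')(M, N) = Rational(-3, 10) (Function('L')(M, N) = Mul(3, Pow(Add(-7, -3), -1)) = Mul(3, Pow(-10, -1)) = Mul(3, Rational(-1, 10)) = Rational(-3, 10))
Function('S')(J) = Mul(Add(-12, Mul(J, Add(-3, J))), Add(2, J)) (Function('S')(J) = Mul(Add(2, J), Add(-12, Mul(J, Add(-3, J)))) = Mul(Add(-12, Mul(J, Add(-3, J))), Add(2, J)))
Mul(Mul(6, Add(Function('S')(5), Mul(-1, Mul(3, Pow(-2, -1))))), Function('L')(6, 1)) = Mul(Mul(6, Add(Add(-24, Pow(5, 3), Mul(-1, Pow(5, 2)), Mul(-18, 5)), Mul(-1, Mul(3, Pow(-2, -1))))), Rational(-3, 10)) = Mul(Mul(6, Add(Add(-24, 125, Mul(-1, 25), -90), Mul(-1, Mul(3, Rational(-1, 2))))), Rational(-3, 10)) = Mul(Mul(6, Add(Add(-24, 125, -25, -90), Mul(-1, Rational(-3, 2)))), Rational(-3, 10)) = Mul(Mul(6, Add(-14, Rational(3, 2))), Rational(-3, 10)) = Mul(Mul(6, Rational(-25, 2)), Rational(-3, 10)) = Mul(-75, Rational(-3, 10)) = Rational(45, 2)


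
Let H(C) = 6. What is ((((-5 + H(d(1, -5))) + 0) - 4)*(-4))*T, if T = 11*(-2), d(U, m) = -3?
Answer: -264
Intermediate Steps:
T = -22
((((-5 + H(d(1, -5))) + 0) - 4)*(-4))*T = ((((-5 + 6) + 0) - 4)*(-4))*(-22) = (((1 + 0) - 4)*(-4))*(-22) = ((1 - 4)*(-4))*(-22) = -3*(-4)*(-22) = 12*(-22) = -264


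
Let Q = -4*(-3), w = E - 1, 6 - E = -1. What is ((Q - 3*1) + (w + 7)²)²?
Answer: 31684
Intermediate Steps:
E = 7 (E = 6 - 1*(-1) = 6 + 1 = 7)
w = 6 (w = 7 - 1 = 6)
Q = 12
((Q - 3*1) + (w + 7)²)² = ((12 - 3*1) + (6 + 7)²)² = ((12 - 3) + 13²)² = (9 + 169)² = 178² = 31684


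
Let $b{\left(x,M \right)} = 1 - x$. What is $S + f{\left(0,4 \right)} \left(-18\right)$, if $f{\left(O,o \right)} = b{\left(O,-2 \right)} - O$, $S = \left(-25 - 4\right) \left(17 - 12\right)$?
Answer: $-163$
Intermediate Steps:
$S = -145$ ($S = \left(-29\right) 5 = -145$)
$f{\left(O,o \right)} = 1 - 2 O$ ($f{\left(O,o \right)} = \left(1 - O\right) - O = 1 - 2 O$)
$S + f{\left(0,4 \right)} \left(-18\right) = -145 + \left(1 - 0\right) \left(-18\right) = -145 + \left(1 + 0\right) \left(-18\right) = -145 + 1 \left(-18\right) = -145 - 18 = -163$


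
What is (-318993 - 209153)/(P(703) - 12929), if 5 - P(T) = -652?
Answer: 264073/6136 ≈ 43.037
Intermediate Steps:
P(T) = 657 (P(T) = 5 - 1*(-652) = 5 + 652 = 657)
(-318993 - 209153)/(P(703) - 12929) = (-318993 - 209153)/(657 - 12929) = -528146/(-12272) = -528146*(-1/12272) = 264073/6136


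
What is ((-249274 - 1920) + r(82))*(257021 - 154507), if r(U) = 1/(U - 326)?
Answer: -3141610060609/122 ≈ -2.5751e+10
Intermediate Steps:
r(U) = 1/(-326 + U)
((-249274 - 1920) + r(82))*(257021 - 154507) = ((-249274 - 1920) + 1/(-326 + 82))*(257021 - 154507) = (-251194 + 1/(-244))*102514 = (-251194 - 1/244)*102514 = -61291337/244*102514 = -3141610060609/122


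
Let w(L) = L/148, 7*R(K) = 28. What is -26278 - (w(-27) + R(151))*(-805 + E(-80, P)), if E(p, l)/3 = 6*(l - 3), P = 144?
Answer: -4868289/148 ≈ -32894.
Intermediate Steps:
R(K) = 4 (R(K) = (⅐)*28 = 4)
E(p, l) = -54 + 18*l (E(p, l) = 3*(6*(l - 3)) = 3*(6*(-3 + l)) = 3*(-18 + 6*l) = -54 + 18*l)
w(L) = L/148 (w(L) = L*(1/148) = L/148)
-26278 - (w(-27) + R(151))*(-805 + E(-80, P)) = -26278 - ((1/148)*(-27) + 4)*(-805 + (-54 + 18*144)) = -26278 - (-27/148 + 4)*(-805 + (-54 + 2592)) = -26278 - 565*(-805 + 2538)/148 = -26278 - 565*1733/148 = -26278 - 1*979145/148 = -26278 - 979145/148 = -4868289/148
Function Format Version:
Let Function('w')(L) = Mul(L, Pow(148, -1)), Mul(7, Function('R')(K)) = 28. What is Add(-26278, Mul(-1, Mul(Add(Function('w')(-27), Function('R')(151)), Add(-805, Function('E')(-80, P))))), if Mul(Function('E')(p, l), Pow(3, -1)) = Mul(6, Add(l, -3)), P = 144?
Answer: Rational(-4868289, 148) ≈ -32894.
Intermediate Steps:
Function('R')(K) = 4 (Function('R')(K) = Mul(Rational(1, 7), 28) = 4)
Function('E')(p, l) = Add(-54, Mul(18, l)) (Function('E')(p, l) = Mul(3, Mul(6, Add(l, -3))) = Mul(3, Mul(6, Add(-3, l))) = Mul(3, Add(-18, Mul(6, l))) = Add(-54, Mul(18, l)))
Function('w')(L) = Mul(Rational(1, 148), L) (Function('w')(L) = Mul(L, Rational(1, 148)) = Mul(Rational(1, 148), L))
Add(-26278, Mul(-1, Mul(Add(Function('w')(-27), Function('R')(151)), Add(-805, Function('E')(-80, P))))) = Add(-26278, Mul(-1, Mul(Add(Mul(Rational(1, 148), -27), 4), Add(-805, Add(-54, Mul(18, 144)))))) = Add(-26278, Mul(-1, Mul(Add(Rational(-27, 148), 4), Add(-805, Add(-54, 2592))))) = Add(-26278, Mul(-1, Mul(Rational(565, 148), Add(-805, 2538)))) = Add(-26278, Mul(-1, Mul(Rational(565, 148), 1733))) = Add(-26278, Mul(-1, Rational(979145, 148))) = Add(-26278, Rational(-979145, 148)) = Rational(-4868289, 148)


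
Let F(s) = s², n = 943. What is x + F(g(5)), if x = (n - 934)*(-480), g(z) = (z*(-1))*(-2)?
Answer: -4220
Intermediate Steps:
g(z) = 2*z (g(z) = -z*(-2) = 2*z)
x = -4320 (x = (943 - 934)*(-480) = 9*(-480) = -4320)
x + F(g(5)) = -4320 + (2*5)² = -4320 + 10² = -4320 + 100 = -4220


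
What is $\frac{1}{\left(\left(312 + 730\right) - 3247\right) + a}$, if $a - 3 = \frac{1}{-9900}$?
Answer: $- \frac{9900}{21799801} \approx -0.00045413$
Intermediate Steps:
$a = \frac{29699}{9900}$ ($a = 3 + \frac{1}{-9900} = 3 - \frac{1}{9900} = \frac{29699}{9900} \approx 2.9999$)
$\frac{1}{\left(\left(312 + 730\right) - 3247\right) + a} = \frac{1}{\left(\left(312 + 730\right) - 3247\right) + \frac{29699}{9900}} = \frac{1}{\left(1042 - 3247\right) + \frac{29699}{9900}} = \frac{1}{-2205 + \frac{29699}{9900}} = \frac{1}{- \frac{21799801}{9900}} = - \frac{9900}{21799801}$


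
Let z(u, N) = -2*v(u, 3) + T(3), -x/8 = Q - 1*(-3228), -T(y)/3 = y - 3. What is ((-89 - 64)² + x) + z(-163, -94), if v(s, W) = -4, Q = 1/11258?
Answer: -13549007/5629 ≈ -2407.0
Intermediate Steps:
Q = 1/11258 ≈ 8.8826e-5
T(y) = 9 - 3*y (T(y) = -3*(y - 3) = -3*(-3 + y) = 9 - 3*y)
x = -145363300/5629 (x = -8*(1/11258 - 1*(-3228)) = -8*(1/11258 + 3228) = -8*36340825/11258 = -145363300/5629 ≈ -25824.)
z(u, N) = 8 (z(u, N) = -2*(-4) + (9 - 3*3) = 8 + (9 - 9) = 8 + 0 = 8)
((-89 - 64)² + x) + z(-163, -94) = ((-89 - 64)² - 145363300/5629) + 8 = ((-153)² - 145363300/5629) + 8 = (23409 - 145363300/5629) + 8 = -13594039/5629 + 8 = -13549007/5629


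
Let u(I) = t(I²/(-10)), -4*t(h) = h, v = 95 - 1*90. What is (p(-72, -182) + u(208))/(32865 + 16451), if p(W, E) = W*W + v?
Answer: 31353/246580 ≈ 0.12715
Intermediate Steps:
v = 5 (v = 95 - 90 = 5)
t(h) = -h/4
p(W, E) = 5 + W² (p(W, E) = W*W + 5 = W² + 5 = 5 + W²)
u(I) = I²/40 (u(I) = -I²/(4*(-10)) = -I²*(-1)/(4*10) = -(-1)*I²/40 = I²/40)
(p(-72, -182) + u(208))/(32865 + 16451) = ((5 + (-72)²) + (1/40)*208²)/(32865 + 16451) = ((5 + 5184) + (1/40)*43264)/49316 = (5189 + 5408/5)*(1/49316) = (31353/5)*(1/49316) = 31353/246580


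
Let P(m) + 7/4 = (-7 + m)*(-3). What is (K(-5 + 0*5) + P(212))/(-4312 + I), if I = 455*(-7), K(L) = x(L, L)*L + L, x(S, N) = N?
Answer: 341/4284 ≈ 0.079599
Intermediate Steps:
P(m) = 77/4 - 3*m (P(m) = -7/4 + (-7 + m)*(-3) = -7/4 + (21 - 3*m) = 77/4 - 3*m)
K(L) = L + L² (K(L) = L*L + L = L² + L = L + L²)
I = -3185
(K(-5 + 0*5) + P(212))/(-4312 + I) = ((-5 + 0*5)*(1 + (-5 + 0*5)) + (77/4 - 3*212))/(-4312 - 3185) = ((-5 + 0)*(1 + (-5 + 0)) + (77/4 - 636))/(-7497) = (-5*(1 - 5) - 2467/4)*(-1/7497) = (-5*(-4) - 2467/4)*(-1/7497) = (20 - 2467/4)*(-1/7497) = -2387/4*(-1/7497) = 341/4284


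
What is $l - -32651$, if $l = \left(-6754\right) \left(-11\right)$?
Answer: $106945$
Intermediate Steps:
$l = 74294$
$l - -32651 = 74294 - -32651 = 74294 + 32651 = 106945$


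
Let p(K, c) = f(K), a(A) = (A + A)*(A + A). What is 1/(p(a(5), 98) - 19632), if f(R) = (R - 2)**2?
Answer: -1/10028 ≈ -9.9721e-5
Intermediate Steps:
a(A) = 4*A**2 (a(A) = (2*A)*(2*A) = 4*A**2)
f(R) = (-2 + R)**2
p(K, c) = (-2 + K)**2
1/(p(a(5), 98) - 19632) = 1/((-2 + 4*5**2)**2 - 19632) = 1/((-2 + 4*25)**2 - 19632) = 1/((-2 + 100)**2 - 19632) = 1/(98**2 - 19632) = 1/(9604 - 19632) = 1/(-10028) = -1/10028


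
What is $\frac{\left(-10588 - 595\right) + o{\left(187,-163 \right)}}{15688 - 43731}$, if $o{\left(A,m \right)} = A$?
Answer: $\frac{10996}{28043} \approx 0.39211$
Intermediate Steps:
$\frac{\left(-10588 - 595\right) + o{\left(187,-163 \right)}}{15688 - 43731} = \frac{\left(-10588 - 595\right) + 187}{15688 - 43731} = \frac{\left(-10588 - 595\right) + 187}{-28043} = \left(-11183 + 187\right) \left(- \frac{1}{28043}\right) = \left(-10996\right) \left(- \frac{1}{28043}\right) = \frac{10996}{28043}$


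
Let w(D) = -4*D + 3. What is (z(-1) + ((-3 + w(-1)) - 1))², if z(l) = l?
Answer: 4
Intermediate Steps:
w(D) = 3 - 4*D
(z(-1) + ((-3 + w(-1)) - 1))² = (-1 + ((-3 + (3 - 4*(-1))) - 1))² = (-1 + ((-3 + (3 + 4)) - 1))² = (-1 + ((-3 + 7) - 1))² = (-1 + (4 - 1))² = (-1 + 3)² = 2² = 4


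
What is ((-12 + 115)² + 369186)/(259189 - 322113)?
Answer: -379795/62924 ≈ -6.0358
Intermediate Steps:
((-12 + 115)² + 369186)/(259189 - 322113) = (103² + 369186)/(-62924) = (10609 + 369186)*(-1/62924) = 379795*(-1/62924) = -379795/62924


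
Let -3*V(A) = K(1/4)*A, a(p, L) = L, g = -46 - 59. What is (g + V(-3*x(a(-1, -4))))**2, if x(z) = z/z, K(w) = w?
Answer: 175561/16 ≈ 10973.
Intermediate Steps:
g = -105
x(z) = 1
V(A) = -A/12 (V(A) = -A/(3*4) = -A/12)
(g + V(-3*x(a(-1, -4))))**2 = (-105 - (-1)/4)**2 = (-105 - 1/12*(-3))**2 = (-105 + 1/4)**2 = (-419/4)**2 = 175561/16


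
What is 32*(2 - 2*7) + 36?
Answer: -348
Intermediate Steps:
32*(2 - 2*7) + 36 = 32*(2 - 14) + 36 = 32*(-12) + 36 = -384 + 36 = -348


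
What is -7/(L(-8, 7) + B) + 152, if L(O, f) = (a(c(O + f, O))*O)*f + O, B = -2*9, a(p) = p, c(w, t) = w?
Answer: 4553/30 ≈ 151.77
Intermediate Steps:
B = -18
L(O, f) = O + O*f*(O + f) (L(O, f) = ((O + f)*O)*f + O = (O*(O + f))*f + O = O*f*(O + f) + O = O + O*f*(O + f))
-7/(L(-8, 7) + B) + 152 = -7/(-8*(1 + 7*(-8 + 7)) - 18) + 152 = -7/(-8*(1 + 7*(-1)) - 18) + 152 = -7/(-8*(1 - 7) - 18) + 152 = -7/(-8*(-6) - 18) + 152 = -7/(48 - 18) + 152 = -7/30 + 152 = 4553/30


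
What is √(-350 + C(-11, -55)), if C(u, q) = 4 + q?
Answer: I*√401 ≈ 20.025*I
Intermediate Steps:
√(-350 + C(-11, -55)) = √(-350 + (4 - 55)) = √(-350 - 51) = √(-401) = I*√401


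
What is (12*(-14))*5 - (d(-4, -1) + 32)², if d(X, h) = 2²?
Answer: -2136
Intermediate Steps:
d(X, h) = 4
(12*(-14))*5 - (d(-4, -1) + 32)² = (12*(-14))*5 - (4 + 32)² = -168*5 - 1*36² = -840 - 1*1296 = -840 - 1296 = -2136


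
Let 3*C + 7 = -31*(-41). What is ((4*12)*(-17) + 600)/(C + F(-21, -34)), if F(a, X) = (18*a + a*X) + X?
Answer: -324/1085 ≈ -0.29862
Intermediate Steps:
F(a, X) = X + 18*a + X*a (F(a, X) = (18*a + X*a) + X = X + 18*a + X*a)
C = 1264/3 (C = -7/3 + (-31*(-41))/3 = -7/3 + (1/3)*1271 = -7/3 + 1271/3 = 1264/3 ≈ 421.33)
((4*12)*(-17) + 600)/(C + F(-21, -34)) = ((4*12)*(-17) + 600)/(1264/3 + (-34 + 18*(-21) - 34*(-21))) = (48*(-17) + 600)/(1264/3 + (-34 - 378 + 714)) = (-816 + 600)/(1264/3 + 302) = -216/2170/3 = -216*3/2170 = -324/1085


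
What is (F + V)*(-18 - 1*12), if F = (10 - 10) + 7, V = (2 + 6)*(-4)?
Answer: 750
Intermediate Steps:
V = -32 (V = 8*(-4) = -32)
F = 7 (F = 0 + 7 = 7)
(F + V)*(-18 - 1*12) = (7 - 32)*(-18 - 1*12) = -25*(-18 - 12) = -25*(-30) = 750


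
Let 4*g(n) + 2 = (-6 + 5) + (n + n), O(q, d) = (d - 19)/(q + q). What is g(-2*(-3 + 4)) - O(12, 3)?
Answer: -13/12 ≈ -1.0833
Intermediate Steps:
O(q, d) = (-19 + d)/(2*q) (O(q, d) = (-19 + d)/((2*q)) = (-19 + d)*(1/(2*q)) = (-19 + d)/(2*q))
g(n) = -¾ + n/2 (g(n) = -½ + ((-6 + 5) + (n + n))/4 = -½ + (-1 + 2*n)/4 = -½ + (-¼ + n/2) = -¾ + n/2)
g(-2*(-3 + 4)) - O(12, 3) = (-¾ + (-2*(-3 + 4))/2) - (-19 + 3)/(2*12) = (-¾ + (-2*1)/2) - (-16)/(2*12) = (-¾ + (½)*(-2)) - 1*(-⅔) = (-¾ - 1) + ⅔ = -7/4 + ⅔ = -13/12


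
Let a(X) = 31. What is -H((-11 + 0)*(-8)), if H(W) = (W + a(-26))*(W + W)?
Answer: -20944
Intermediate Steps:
H(W) = 2*W*(31 + W) (H(W) = (W + 31)*(W + W) = (31 + W)*(2*W) = 2*W*(31 + W))
-H((-11 + 0)*(-8)) = -2*(-11 + 0)*(-8)*(31 + (-11 + 0)*(-8)) = -2*(-11*(-8))*(31 - 11*(-8)) = -2*88*(31 + 88) = -2*88*119 = -1*20944 = -20944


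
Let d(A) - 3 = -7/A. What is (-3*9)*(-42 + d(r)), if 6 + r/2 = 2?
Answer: 8235/8 ≈ 1029.4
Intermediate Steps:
r = -8 (r = -12 + 2*2 = -12 + 4 = -8)
d(A) = 3 - 7/A
(-3*9)*(-42 + d(r)) = (-3*9)*(-42 + (3 - 7/(-8))) = -27*(-42 + (3 - 7*(-⅛))) = -27*(-42 + (3 + 7/8)) = -27*(-42 + 31/8) = -27*(-305/8) = 8235/8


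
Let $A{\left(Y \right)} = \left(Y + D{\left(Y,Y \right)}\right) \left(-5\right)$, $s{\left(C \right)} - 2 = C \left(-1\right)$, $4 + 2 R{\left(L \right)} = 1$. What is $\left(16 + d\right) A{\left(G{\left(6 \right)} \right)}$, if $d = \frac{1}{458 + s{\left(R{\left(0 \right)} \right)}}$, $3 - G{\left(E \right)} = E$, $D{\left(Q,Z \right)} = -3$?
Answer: $\frac{443100}{923} \approx 480.06$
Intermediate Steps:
$R{\left(L \right)} = - \frac{3}{2}$ ($R{\left(L \right)} = -2 + \frac{1}{2} \cdot 1 = -2 + \frac{1}{2} = - \frac{3}{2}$)
$s{\left(C \right)} = 2 - C$ ($s{\left(C \right)} = 2 + C \left(-1\right) = 2 - C$)
$G{\left(E \right)} = 3 - E$
$A{\left(Y \right)} = 15 - 5 Y$ ($A{\left(Y \right)} = \left(Y - 3\right) \left(-5\right) = \left(-3 + Y\right) \left(-5\right) = 15 - 5 Y$)
$d = \frac{2}{923}$ ($d = \frac{1}{458 + \left(2 - - \frac{3}{2}\right)} = \frac{1}{458 + \left(2 + \frac{3}{2}\right)} = \frac{1}{458 + \frac{7}{2}} = \frac{1}{\frac{923}{2}} = \frac{2}{923} \approx 0.0021668$)
$\left(16 + d\right) A{\left(G{\left(6 \right)} \right)} = \left(16 + \frac{2}{923}\right) \left(15 - 5 \left(3 - 6\right)\right) = \frac{14770 \left(15 - 5 \left(3 - 6\right)\right)}{923} = \frac{14770 \left(15 - -15\right)}{923} = \frac{14770 \left(15 + 15\right)}{923} = \frac{14770}{923} \cdot 30 = \frac{443100}{923}$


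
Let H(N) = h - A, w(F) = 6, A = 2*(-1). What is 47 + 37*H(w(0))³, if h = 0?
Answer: 343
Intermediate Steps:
A = -2
H(N) = 2 (H(N) = 0 - 1*(-2) = 0 + 2 = 2)
47 + 37*H(w(0))³ = 47 + 37*2³ = 47 + 37*8 = 47 + 296 = 343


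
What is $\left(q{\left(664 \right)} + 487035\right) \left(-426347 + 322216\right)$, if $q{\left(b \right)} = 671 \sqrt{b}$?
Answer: $-50715441585 - 139743802 \sqrt{166} \approx -5.2516 \cdot 10^{10}$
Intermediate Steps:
$\left(q{\left(664 \right)} + 487035\right) \left(-426347 + 322216\right) = \left(671 \sqrt{664} + 487035\right) \left(-426347 + 322216\right) = \left(671 \cdot 2 \sqrt{166} + 487035\right) \left(-104131\right) = \left(1342 \sqrt{166} + 487035\right) \left(-104131\right) = \left(487035 + 1342 \sqrt{166}\right) \left(-104131\right) = -50715441585 - 139743802 \sqrt{166}$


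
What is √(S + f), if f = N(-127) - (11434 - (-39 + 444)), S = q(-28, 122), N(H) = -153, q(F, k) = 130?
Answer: 6*I*√307 ≈ 105.13*I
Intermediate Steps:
S = 130
f = -11182 (f = -153 - (11434 - (-39 + 444)) = -153 - (11434 - 1*405) = -153 - (11434 - 405) = -153 - 1*11029 = -153 - 11029 = -11182)
√(S + f) = √(130 - 11182) = √(-11052) = 6*I*√307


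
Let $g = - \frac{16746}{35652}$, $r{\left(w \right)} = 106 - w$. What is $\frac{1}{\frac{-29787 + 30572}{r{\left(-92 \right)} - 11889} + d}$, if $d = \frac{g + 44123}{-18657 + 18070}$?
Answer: $- \frac{40777670214}{3067838536715} \approx -0.013292$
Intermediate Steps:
$g = - \frac{2791}{5942}$ ($g = \left(-16746\right) \frac{1}{35652} = - \frac{2791}{5942} \approx -0.46971$)
$d = - \frac{262176075}{3487954}$ ($d = \frac{- \frac{2791}{5942} + 44123}{-18657 + 18070} = \frac{262176075}{5942 \left(-587\right)} = \frac{262176075}{5942} \left(- \frac{1}{587}\right) = - \frac{262176075}{3487954} \approx -75.166$)
$\frac{1}{\frac{-29787 + 30572}{r{\left(-92 \right)} - 11889} + d} = \frac{1}{\frac{-29787 + 30572}{\left(106 - -92\right) - 11889} - \frac{262176075}{3487954}} = \frac{1}{\frac{785}{\left(106 + 92\right) - 11889} - \frac{262176075}{3487954}} = \frac{1}{\frac{785}{198 - 11889} - \frac{262176075}{3487954}} = \frac{1}{\frac{785}{-11691} - \frac{262176075}{3487954}} = \frac{1}{785 \left(- \frac{1}{11691}\right) - \frac{262176075}{3487954}} = \frac{1}{- \frac{785}{11691} - \frac{262176075}{3487954}} = \frac{1}{- \frac{3067838536715}{40777670214}} = - \frac{40777670214}{3067838536715}$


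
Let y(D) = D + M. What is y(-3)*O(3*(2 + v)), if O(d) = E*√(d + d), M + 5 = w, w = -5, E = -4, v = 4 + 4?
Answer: 104*√15 ≈ 402.79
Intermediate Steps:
v = 8
M = -10 (M = -5 - 5 = -10)
y(D) = -10 + D (y(D) = D - 10 = -10 + D)
O(d) = -4*√2*√d (O(d) = -4*√(d + d) = -4*√2*√d)
y(-3)*O(3*(2 + v)) = (-10 - 3)*(-4*√2*√(3*(2 + 8))) = -(-52)*√2*√(3*10) = -(-52)*√2*√30 = -(-104)*√15 = 104*√15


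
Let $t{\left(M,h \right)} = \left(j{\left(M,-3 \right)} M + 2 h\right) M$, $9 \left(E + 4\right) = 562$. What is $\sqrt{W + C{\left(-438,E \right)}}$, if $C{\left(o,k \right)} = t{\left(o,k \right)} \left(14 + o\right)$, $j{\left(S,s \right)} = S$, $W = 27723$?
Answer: $\frac{\sqrt{320845214883}}{3} \approx 1.8881 \cdot 10^{5}$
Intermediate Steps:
$E = \frac{526}{9}$ ($E = -4 + \frac{1}{9} \cdot 562 = -4 + \frac{562}{9} = \frac{526}{9} \approx 58.444$)
$t{\left(M,h \right)} = M \left(M^{2} + 2 h\right)$ ($t{\left(M,h \right)} = \left(M M + 2 h\right) M = \left(M^{2} + 2 h\right) M = M \left(M^{2} + 2 h\right)$)
$C{\left(o,k \right)} = o \left(14 + o\right) \left(o^{2} + 2 k\right)$ ($C{\left(o,k \right)} = o \left(o^{2} + 2 k\right) \left(14 + o\right) = o \left(14 + o\right) \left(o^{2} + 2 k\right)$)
$\sqrt{W + C{\left(-438,E \right)}} = \sqrt{27723 - 438 \left(14 - 438\right) \left(\left(-438\right)^{2} + 2 \cdot \frac{526}{9}\right)} = \sqrt{27723 - - 185712 \left(191844 + \frac{1052}{9}\right)} = \sqrt{27723 - \left(-185712\right) \frac{1727648}{9}} = \sqrt{27723 + \frac{106948321792}{3}} = \sqrt{\frac{106948404961}{3}} = \frac{\sqrt{320845214883}}{3}$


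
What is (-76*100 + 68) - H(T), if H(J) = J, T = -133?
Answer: -7399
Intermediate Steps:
(-76*100 + 68) - H(T) = (-76*100 + 68) - 1*(-133) = (-7600 + 68) + 133 = -7532 + 133 = -7399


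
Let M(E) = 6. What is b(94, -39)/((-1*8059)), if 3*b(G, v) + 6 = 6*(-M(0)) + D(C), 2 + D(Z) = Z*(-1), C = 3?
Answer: 47/24177 ≈ 0.0019440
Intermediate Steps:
D(Z) = -2 - Z (D(Z) = -2 + Z*(-1) = -2 - Z)
b(G, v) = -47/3 (b(G, v) = -2 + (6*(-1*6) + (-2 - 1*3))/3 = -2 + (6*(-6) + (-2 - 3))/3 = -2 + (-36 - 5)/3 = -2 + (1/3)*(-41) = -2 - 41/3 = -47/3)
b(94, -39)/((-1*8059)) = -47/(3*((-1*8059))) = -47/3/(-8059) = -47/3*(-1/8059) = 47/24177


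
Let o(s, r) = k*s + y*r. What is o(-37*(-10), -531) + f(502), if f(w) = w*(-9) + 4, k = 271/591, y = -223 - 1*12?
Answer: 71180431/591 ≈ 1.2044e+5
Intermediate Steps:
y = -235 (y = -223 - 12 = -235)
k = 271/591 (k = 271*(1/591) = 271/591 ≈ 0.45854)
f(w) = 4 - 9*w (f(w) = -9*w + 4 = 4 - 9*w)
o(s, r) = -235*r + 271*s/591 (o(s, r) = 271*s/591 - 235*r = -235*r + 271*s/591)
o(-37*(-10), -531) + f(502) = (-235*(-531) + 271*(-37*(-10))/591) + (4 - 9*502) = (124785 + (271/591)*370) + (4 - 4518) = (124785 + 100270/591) - 4514 = 73848205/591 - 4514 = 71180431/591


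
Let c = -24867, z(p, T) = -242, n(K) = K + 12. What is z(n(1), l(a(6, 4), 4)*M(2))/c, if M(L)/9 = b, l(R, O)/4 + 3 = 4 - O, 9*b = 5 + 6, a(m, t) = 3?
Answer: 242/24867 ≈ 0.0097318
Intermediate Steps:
b = 11/9 (b = (5 + 6)/9 = (⅑)*11 = 11/9 ≈ 1.2222)
n(K) = 12 + K
l(R, O) = 4 - 4*O (l(R, O) = -12 + 4*(4 - O) = -12 + (16 - 4*O) = 4 - 4*O)
M(L) = 11 (M(L) = 9*(11/9) = 11)
z(n(1), l(a(6, 4), 4)*M(2))/c = -242/(-24867) = -242*(-1/24867) = 242/24867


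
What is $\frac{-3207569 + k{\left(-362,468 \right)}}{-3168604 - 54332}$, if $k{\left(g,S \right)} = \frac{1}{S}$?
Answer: $\frac{1501142291}{1508334048} \approx 0.99523$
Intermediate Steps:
$\frac{-3207569 + k{\left(-362,468 \right)}}{-3168604 - 54332} = \frac{-3207569 + \frac{1}{468}}{-3168604 - 54332} = \frac{-3207569 + \frac{1}{468}}{-3222936} = \left(- \frac{1501142291}{468}\right) \left(- \frac{1}{3222936}\right) = \frac{1501142291}{1508334048}$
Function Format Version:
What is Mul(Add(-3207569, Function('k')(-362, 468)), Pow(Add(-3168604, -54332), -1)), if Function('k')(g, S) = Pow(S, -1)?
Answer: Rational(1501142291, 1508334048) ≈ 0.99523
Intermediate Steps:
Mul(Add(-3207569, Function('k')(-362, 468)), Pow(Add(-3168604, -54332), -1)) = Mul(Add(-3207569, Pow(468, -1)), Pow(Add(-3168604, -54332), -1)) = Mul(Add(-3207569, Rational(1, 468)), Pow(-3222936, -1)) = Mul(Rational(-1501142291, 468), Rational(-1, 3222936)) = Rational(1501142291, 1508334048)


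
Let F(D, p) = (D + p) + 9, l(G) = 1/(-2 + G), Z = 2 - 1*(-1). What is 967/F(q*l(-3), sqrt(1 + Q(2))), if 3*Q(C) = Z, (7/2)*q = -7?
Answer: 227245/2159 - 24175*sqrt(2)/2159 ≈ 89.419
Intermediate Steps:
Z = 3 (Z = 2 + 1 = 3)
q = -2 (q = (2/7)*(-7) = -2)
Q(C) = 1 (Q(C) = (1/3)*3 = 1)
F(D, p) = 9 + D + p
967/F(q*l(-3), sqrt(1 + Q(2))) = 967/(9 - 2/(-2 - 3) + sqrt(1 + 1)) = 967/(9 - 2/(-5) + sqrt(2)) = 967/(9 - 2*(-1/5) + sqrt(2)) = 967/(9 + 2/5 + sqrt(2)) = 967/(47/5 + sqrt(2))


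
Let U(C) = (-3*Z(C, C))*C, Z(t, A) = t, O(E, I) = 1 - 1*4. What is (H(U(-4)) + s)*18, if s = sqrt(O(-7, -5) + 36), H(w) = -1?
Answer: -18 + 18*sqrt(33) ≈ 85.402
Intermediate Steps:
O(E, I) = -3 (O(E, I) = 1 - 4 = -3)
U(C) = -3*C**2 (U(C) = (-3*C)*C = -3*C**2)
s = sqrt(33) (s = sqrt(-3 + 36) = sqrt(33) ≈ 5.7446)
(H(U(-4)) + s)*18 = (-1 + sqrt(33))*18 = -18 + 18*sqrt(33)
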